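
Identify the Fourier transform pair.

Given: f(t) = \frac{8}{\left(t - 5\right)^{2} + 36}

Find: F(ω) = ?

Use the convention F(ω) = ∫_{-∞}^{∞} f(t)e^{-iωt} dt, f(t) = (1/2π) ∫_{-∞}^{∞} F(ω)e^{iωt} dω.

F(ω) = \frac{4 \pi e^{- 5 i \omega - 6 \left|{\omega}\right|}}{3}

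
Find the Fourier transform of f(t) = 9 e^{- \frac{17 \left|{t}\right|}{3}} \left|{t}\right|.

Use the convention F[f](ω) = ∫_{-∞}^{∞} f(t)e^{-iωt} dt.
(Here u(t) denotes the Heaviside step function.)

F(ω) = \frac{162 \left(289 - 9 \omega^{2}\right)}{\left(9 \omega^{2} + 289\right)^{2}}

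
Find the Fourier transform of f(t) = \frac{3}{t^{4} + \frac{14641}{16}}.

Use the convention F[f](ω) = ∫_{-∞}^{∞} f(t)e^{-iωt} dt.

F(ω) = \frac{24 \pi e^{- \frac{11 \sqrt{2} \left|{\omega}\right|}{4}} \sin{\left(\frac{11 \sqrt{2} \left|{\omega}\right|}{4} + \frac{\pi}{4} \right)}}{1331}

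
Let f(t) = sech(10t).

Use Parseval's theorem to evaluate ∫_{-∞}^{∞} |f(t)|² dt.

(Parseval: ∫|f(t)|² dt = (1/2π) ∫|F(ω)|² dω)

∫|f(t)|² dt = \frac{1}{5}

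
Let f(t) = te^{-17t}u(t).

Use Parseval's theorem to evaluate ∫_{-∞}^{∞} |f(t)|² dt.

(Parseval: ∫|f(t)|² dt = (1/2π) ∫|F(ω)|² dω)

∫|f(t)|² dt = \frac{1}{19652}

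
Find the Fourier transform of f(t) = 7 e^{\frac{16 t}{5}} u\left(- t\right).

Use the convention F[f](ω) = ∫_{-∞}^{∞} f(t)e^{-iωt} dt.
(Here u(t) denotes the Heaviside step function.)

F(ω) = - \frac{35}{5 i \omega - 16}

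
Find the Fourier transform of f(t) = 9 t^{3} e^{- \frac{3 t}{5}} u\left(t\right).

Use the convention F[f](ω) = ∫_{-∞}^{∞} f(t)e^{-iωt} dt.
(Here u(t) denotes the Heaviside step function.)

F(ω) = \frac{33750}{\left(5 i \omega + 3\right)^{4}}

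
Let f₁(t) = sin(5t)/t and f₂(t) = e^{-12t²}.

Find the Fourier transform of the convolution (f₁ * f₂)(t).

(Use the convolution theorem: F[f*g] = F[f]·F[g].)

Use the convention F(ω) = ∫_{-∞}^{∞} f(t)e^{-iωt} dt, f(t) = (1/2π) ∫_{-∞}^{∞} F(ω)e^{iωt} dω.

F[f₁*f₂](ω) = \begin{cases} \frac{\sqrt{3} \pi^{\frac{3}{2}} e^{- \frac{\omega^{2}}{48}}}{6} & \text{for}\: \omega > -5 \wedge \omega < 5 \\0 & \text{otherwise} \end{cases}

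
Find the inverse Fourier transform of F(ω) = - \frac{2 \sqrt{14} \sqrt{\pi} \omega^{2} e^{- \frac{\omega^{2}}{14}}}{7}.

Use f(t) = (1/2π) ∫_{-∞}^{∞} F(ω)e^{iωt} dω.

f(t) = 7 \left(14 t^{2} - 2\right) e^{- \frac{7 t^{2}}{2}}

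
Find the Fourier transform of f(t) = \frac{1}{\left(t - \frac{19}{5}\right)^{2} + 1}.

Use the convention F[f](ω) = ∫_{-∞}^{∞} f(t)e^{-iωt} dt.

F(ω) = \pi e^{- \frac{19 i \omega}{5} - \left|{\omega}\right|}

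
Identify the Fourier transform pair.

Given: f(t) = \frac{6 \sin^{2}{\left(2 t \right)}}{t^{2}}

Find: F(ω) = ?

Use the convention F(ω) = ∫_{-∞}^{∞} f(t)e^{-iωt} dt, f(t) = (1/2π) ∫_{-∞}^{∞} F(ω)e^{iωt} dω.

F(ω) = \begin{cases} 3 \pi \left(4 - \left|{\omega}\right|\right) & \text{for}\: \omega > -4 \wedge \omega < 4 \\0 & \text{otherwise} \end{cases}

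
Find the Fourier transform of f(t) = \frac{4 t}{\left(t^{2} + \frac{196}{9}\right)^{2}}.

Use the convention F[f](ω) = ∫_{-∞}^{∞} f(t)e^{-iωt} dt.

F(ω) = - \frac{3 i \pi \omega e^{- \frac{14 \left|{\omega}\right|}{3}}}{7}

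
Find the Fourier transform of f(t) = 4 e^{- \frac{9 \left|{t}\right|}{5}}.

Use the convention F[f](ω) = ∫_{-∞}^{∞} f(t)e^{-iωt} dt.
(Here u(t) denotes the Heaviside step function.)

F(ω) = \frac{360}{25 \omega^{2} + 81}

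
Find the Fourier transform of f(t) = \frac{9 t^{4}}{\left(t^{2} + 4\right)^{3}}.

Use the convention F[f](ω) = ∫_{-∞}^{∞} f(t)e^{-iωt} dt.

F(ω) = \frac{9 \pi \left(4 \omega^{2} - 10 \left|{\omega}\right| + 3\right) e^{- 2 \left|{\omega}\right|}}{16}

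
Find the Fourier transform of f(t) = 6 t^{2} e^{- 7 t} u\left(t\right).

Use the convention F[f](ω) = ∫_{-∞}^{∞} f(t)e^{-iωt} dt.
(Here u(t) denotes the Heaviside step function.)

F(ω) = \frac{12}{\left(i \omega + 7\right)^{3}}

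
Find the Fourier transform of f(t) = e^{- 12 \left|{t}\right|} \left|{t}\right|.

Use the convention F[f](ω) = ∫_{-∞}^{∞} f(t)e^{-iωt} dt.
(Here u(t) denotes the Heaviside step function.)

F(ω) = \frac{2 \left(144 - \omega^{2}\right)}{\left(\omega^{2} + 144\right)^{2}}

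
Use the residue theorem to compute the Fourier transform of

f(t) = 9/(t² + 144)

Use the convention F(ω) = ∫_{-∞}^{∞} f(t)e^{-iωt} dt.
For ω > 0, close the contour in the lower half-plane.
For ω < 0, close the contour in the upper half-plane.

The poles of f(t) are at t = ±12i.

Let g(z) = f(z)e^{-iωz}; for large |z| the factor e^{-iωz} decays in the lower half-plane when ω > 0 and in the upper half-plane when ω < 0.

Case ω > 0 (lower half-plane, clockwise contour ⇒ F(ω) = -2πi·ΣRes):
  Res_{z = - 12 i} g(z) = \frac{3 i e^{- 12 \omega}}{8}
  F(ω) = -2πi·ΣRes = \frac{3 \pi e^{- 12 \omega}}{4}

Case ω < 0 (upper half-plane, counterclockwise contour ⇒ F(ω) = +2πi·ΣRes):
  Res_{z = 12 i} g(z) = - \frac{3 i e^{12 \omega}}{8}
  F(ω) = 2πi·ΣRes = \frac{3 \pi e^{12 \omega}}{4}

Both cases combine into a single formula in |ω|:

F(ω) = \frac{3 \pi e^{- 12 \left|{\omega}\right|}}{4}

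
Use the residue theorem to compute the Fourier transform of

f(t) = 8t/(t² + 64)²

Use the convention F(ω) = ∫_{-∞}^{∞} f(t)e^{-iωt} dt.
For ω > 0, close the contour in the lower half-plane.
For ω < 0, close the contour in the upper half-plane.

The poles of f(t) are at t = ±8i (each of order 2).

Let g(z) = f(z)e^{-iωz}; for large |z| the factor e^{-iωz} decays in the lower half-plane when ω > 0 and in the upper half-plane when ω < 0.

Case ω > 0 (lower half-plane, clockwise contour ⇒ F(ω) = -2πi·ΣRes):
  Res_{z = - 8 i} g(z) = \frac{\omega e^{- 8 \omega}}{4} (pole of order 2)
  F(ω) = -2πi·ΣRes = - \frac{i \pi \omega e^{- 8 \omega}}{2}

Case ω < 0 (upper half-plane, counterclockwise contour ⇒ F(ω) = +2πi·ΣRes):
  Res_{z = 8 i} g(z) = - \frac{\omega e^{8 \omega}}{4} (pole of order 2)
  F(ω) = 2πi·ΣRes = - \frac{i \pi \omega e^{8 \omega}}{2}

Both cases combine into a single formula in |ω|:

F(ω) = - \frac{i \pi \omega e^{- 8 \left|{\omega}\right|}}{2}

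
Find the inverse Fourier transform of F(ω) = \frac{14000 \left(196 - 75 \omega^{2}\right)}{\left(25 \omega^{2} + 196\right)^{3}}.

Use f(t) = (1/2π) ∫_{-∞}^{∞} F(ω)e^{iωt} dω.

f(t) = 2 t^{2} e^{- \frac{14 \left|{t}\right|}{5}}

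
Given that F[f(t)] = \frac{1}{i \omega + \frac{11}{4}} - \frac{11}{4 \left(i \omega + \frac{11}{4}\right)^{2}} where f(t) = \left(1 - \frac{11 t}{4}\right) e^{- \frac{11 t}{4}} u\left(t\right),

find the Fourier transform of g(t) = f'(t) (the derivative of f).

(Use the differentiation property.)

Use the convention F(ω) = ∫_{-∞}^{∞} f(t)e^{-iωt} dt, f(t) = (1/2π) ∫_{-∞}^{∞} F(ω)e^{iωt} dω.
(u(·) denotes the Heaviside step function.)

F[g](ω) = \frac{16 \omega^{2}}{16 \omega^{2} - 88 i \omega - 121}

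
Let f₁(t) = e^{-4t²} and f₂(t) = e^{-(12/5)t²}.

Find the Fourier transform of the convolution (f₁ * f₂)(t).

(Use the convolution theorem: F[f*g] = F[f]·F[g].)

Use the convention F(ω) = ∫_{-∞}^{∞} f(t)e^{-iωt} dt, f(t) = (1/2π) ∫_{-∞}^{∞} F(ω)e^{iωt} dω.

F[f₁*f₂](ω) = \frac{\sqrt{15} \pi e^{- \frac{\omega^{2}}{6}}}{12}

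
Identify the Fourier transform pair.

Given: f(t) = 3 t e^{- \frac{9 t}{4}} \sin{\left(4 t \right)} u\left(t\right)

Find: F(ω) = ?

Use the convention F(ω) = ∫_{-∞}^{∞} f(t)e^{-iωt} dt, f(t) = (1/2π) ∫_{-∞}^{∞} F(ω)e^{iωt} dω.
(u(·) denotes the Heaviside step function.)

F(ω) = \frac{1536 \left(4 i \omega + 9\right)}{\left(\left(4 i \omega + 9\right)^{2} + 256\right)^{2}}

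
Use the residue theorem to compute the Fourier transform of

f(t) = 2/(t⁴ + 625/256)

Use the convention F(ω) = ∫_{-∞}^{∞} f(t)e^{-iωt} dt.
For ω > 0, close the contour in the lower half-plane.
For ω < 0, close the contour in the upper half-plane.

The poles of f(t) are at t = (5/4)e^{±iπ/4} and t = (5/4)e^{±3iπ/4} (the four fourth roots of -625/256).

Let g(z) = f(z)e^{-iωz}; for large |z| the factor e^{-iωz} decays in the lower half-plane when ω > 0 and in the upper half-plane when ω < 0.

Case ω > 0 (lower half-plane, clockwise contour ⇒ F(ω) = -2πi·ΣRes):
  Res_{z = - \frac{5 \sqrt{2}}{8} - \frac{5 \sqrt{2} i}{8}} g(z) = \frac{16 \sqrt{2} \left(1 + i\right) e^{\frac{5 \sqrt{2} \omega \left(-1 + i\right)}{8}}}{125}
  Res_{z = \frac{5 \sqrt{2}}{8} - \frac{5 \sqrt{2} i}{8}} g(z) = \frac{16 \sqrt{2} \left(-1 + i\right) e^{- \frac{5 \sqrt{2} \omega \left(1 + i\right)}{8}}}{125}
  F(ω) = -2πi·ΣRes = \frac{32 \sqrt{2} \pi \left(\left(1 - i\right) e^{\frac{5 \sqrt{2} i \omega}{4}} + 1 + i\right) e^{- \frac{5 \sqrt{2} \omega \left(1 + i\right)}{8}}}{125} = \frac{128 \pi e^{- \frac{5 \sqrt{2} \omega}{8}} \sin{\left(\frac{5 \sqrt{2} \omega}{8} + \frac{\pi}{4} \right)}}{125}

Case ω < 0 (upper half-plane, counterclockwise contour ⇒ F(ω) = +2πi·ΣRes):
  Res_{z = \frac{5 \sqrt{2}}{8} + \frac{5 \sqrt{2} i}{8}} g(z) = - \frac{16 \sqrt{2} \left(1 + i\right) e^{\frac{5 \sqrt{2} \omega \left(1 - i\right)}{8}}}{125}
  Res_{z = - \frac{5 \sqrt{2}}{8} + \frac{5 \sqrt{2} i}{8}} g(z) = \frac{16 \sqrt{2} \left(1 - i\right) e^{\frac{5 \sqrt{2} \omega \left(1 + i\right)}{8}}}{125}
  F(ω) = 2πi·ΣRes = - \frac{32 \sqrt{2} i \pi \left(\left(1 + i\right) e^{\frac{5 \sqrt{2} \omega \left(1 - i\right)}{8}} - \left(1 - i\right) e^{\frac{5 \sqrt{2} \omega \left(1 + i\right)}{8}}\right)}{125} = \frac{128 \pi e^{\frac{5 \sqrt{2} \omega}{8}} \cos{\left(\frac{5 \sqrt{2} \omega}{8} + \frac{\pi}{4} \right)}}{125}

Both cases combine into a single formula in |ω|:

F(ω) = \frac{128 \pi e^{- \frac{5 \sqrt{2} \left|{\omega}\right|}{8}} \sin{\left(\frac{5 \sqrt{2} \left|{\omega}\right|}{8} + \frac{\pi}{4} \right)}}{125}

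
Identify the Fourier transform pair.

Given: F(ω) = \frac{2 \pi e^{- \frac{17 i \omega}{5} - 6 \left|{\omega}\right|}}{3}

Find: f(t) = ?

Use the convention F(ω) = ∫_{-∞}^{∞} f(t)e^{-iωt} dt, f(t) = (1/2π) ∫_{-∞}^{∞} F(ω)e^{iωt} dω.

f(t) = \frac{4}{\left(t - \frac{17}{5}\right)^{2} + 36}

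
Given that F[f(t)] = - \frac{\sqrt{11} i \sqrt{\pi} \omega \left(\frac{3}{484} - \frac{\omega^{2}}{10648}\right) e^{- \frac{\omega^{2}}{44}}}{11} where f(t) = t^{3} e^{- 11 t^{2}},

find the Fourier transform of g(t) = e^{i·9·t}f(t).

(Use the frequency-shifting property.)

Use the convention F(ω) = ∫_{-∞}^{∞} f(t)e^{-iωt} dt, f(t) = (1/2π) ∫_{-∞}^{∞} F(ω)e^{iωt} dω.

F[g](ω) = \frac{\sqrt{11} i \sqrt{\pi} \left(\omega - 9\right) \left(\left(\omega - 9\right)^{2} - 66\right) e^{- \frac{\left(\omega - 9\right)^{2}}{44}}}{117128}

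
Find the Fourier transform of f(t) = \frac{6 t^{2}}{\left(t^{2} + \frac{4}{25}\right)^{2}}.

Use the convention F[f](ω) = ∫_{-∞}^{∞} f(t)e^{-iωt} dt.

F(ω) = \frac{3 \pi \left(5 - 2 \left|{\omega}\right|\right) e^{- \frac{2 \left|{\omega}\right|}{5}}}{2}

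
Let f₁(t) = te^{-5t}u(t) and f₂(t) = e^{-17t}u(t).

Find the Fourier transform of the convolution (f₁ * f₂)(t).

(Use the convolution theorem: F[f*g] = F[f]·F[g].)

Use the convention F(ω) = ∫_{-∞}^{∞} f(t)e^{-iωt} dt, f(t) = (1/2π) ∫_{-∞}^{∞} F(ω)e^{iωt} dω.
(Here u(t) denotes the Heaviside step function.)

F[f₁*f₂](ω) = \frac{1}{\left(i \omega + 5\right)^{2} \left(i \omega + 17\right)}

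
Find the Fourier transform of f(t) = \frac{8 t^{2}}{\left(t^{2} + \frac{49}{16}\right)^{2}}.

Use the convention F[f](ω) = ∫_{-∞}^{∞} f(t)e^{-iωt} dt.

F(ω) = \frac{4 \pi \left(4 - 7 \left|{\omega}\right|\right) e^{- \frac{7 \left|{\omega}\right|}{4}}}{7}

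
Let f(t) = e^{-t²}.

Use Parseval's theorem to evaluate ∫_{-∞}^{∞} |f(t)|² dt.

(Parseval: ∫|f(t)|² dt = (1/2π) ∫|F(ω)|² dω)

∫|f(t)|² dt = \frac{\sqrt{2} \sqrt{\pi}}{2}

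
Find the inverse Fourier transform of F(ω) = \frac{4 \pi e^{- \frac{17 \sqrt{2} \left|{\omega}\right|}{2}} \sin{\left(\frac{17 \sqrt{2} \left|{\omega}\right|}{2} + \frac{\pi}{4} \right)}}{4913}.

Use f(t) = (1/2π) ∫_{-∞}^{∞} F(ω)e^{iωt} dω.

f(t) = \frac{4}{t^{4} + 83521}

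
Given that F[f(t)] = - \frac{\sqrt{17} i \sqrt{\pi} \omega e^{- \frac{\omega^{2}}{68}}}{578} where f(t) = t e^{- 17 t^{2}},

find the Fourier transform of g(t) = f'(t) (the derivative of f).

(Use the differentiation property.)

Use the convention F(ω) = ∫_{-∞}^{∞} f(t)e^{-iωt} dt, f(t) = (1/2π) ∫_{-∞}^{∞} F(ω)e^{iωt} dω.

F[g](ω) = \frac{\sqrt{17} \sqrt{\pi} \omega^{2} e^{- \frac{\omega^{2}}{68}}}{578}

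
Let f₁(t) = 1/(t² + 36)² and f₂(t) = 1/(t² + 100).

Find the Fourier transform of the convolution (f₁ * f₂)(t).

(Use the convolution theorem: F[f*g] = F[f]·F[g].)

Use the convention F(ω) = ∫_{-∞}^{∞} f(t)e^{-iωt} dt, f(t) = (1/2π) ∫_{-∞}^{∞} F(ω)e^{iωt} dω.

F[f₁*f₂](ω) = \frac{\pi^{2} \left(6 \left|{\omega}\right| + 1\right) e^{- 16 \left|{\omega}\right|}}{4320}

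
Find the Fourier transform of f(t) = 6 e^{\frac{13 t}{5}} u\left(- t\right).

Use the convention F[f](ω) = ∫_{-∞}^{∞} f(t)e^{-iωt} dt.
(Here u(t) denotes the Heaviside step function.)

F(ω) = - \frac{30}{5 i \omega - 13}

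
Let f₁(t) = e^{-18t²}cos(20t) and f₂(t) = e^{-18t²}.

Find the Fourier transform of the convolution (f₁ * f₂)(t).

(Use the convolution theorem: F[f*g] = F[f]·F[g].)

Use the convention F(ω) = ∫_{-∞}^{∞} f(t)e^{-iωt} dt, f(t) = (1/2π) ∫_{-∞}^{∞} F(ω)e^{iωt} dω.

F[f₁*f₂](ω) = \frac{\pi \left(e^{\frac{10 \omega}{9}} + 1\right) e^{- \frac{\omega^{2}}{36} - \frac{5 \omega}{9} - \frac{50}{9}}}{36}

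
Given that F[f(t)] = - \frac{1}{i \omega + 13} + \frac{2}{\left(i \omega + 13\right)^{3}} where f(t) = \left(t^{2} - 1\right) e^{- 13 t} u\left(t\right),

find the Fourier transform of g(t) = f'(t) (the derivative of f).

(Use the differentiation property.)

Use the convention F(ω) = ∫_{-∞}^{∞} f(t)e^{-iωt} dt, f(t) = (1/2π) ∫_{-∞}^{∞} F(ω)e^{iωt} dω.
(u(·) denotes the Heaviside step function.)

F[g](ω) = \frac{i \omega \left(2 i \omega - \left(i \omega + 13\right)^{3} + 26\right)}{\left(i \omega + 13\right)^{4}}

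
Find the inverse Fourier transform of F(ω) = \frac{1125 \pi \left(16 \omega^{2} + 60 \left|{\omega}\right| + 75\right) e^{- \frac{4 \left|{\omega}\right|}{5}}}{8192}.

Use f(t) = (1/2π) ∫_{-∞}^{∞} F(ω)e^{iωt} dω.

f(t) = \frac{9}{\left(t^{2} + \frac{16}{25}\right)^{3}}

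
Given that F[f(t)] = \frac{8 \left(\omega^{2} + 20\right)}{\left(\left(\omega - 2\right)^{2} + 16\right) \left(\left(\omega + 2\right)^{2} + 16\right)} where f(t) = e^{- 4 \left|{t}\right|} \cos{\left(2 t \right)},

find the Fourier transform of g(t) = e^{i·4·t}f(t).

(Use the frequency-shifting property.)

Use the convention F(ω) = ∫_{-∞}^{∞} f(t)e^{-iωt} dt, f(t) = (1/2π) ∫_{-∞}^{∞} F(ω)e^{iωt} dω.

F[g](ω) = \frac{8 \left(\left(\omega - 4\right)^{2} + 20\right)}{\left(\left(\omega - 6\right)^{2} + 16\right) \left(\left(\omega - 2\right)^{2} + 16\right)}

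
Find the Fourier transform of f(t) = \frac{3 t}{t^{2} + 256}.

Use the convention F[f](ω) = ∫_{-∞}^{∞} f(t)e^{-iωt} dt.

F(ω) = - 3 i \pi e^{- 16 \left|{\omega}\right|} \operatorname{sign}{\left(\omega \right)}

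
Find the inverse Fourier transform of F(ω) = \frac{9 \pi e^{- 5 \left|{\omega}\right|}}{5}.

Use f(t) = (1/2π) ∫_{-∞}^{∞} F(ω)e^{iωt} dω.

f(t) = \frac{9}{t^{2} + 25}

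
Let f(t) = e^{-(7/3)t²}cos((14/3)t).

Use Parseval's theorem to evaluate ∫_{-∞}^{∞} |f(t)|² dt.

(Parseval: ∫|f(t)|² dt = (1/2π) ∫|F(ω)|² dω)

∫|f(t)|² dt = \frac{\sqrt{42} \sqrt{\pi} \left(1 + e^{\frac{14}{3}}\right)}{28 e^{\frac{14}{3}}}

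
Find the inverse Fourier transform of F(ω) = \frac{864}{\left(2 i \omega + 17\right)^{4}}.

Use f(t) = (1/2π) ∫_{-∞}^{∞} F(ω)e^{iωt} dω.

f(t) = 9 t^{3} e^{- \frac{17 t}{2}} u\left(t\right)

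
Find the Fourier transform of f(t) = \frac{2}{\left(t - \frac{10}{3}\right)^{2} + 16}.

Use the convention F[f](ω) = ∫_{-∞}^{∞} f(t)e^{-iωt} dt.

F(ω) = \frac{\pi e^{- \frac{10 i \omega}{3} - 4 \left|{\omega}\right|}}{2}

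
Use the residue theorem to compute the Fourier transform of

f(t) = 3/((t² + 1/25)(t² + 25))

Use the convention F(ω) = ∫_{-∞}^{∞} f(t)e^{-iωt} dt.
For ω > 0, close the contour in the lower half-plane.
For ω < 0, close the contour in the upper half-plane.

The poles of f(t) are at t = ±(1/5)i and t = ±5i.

Let g(z) = f(z)e^{-iωz}; for large |z| the factor e^{-iωz} decays in the lower half-plane when ω > 0 and in the upper half-plane when ω < 0.

Case ω > 0 (lower half-plane, clockwise contour ⇒ F(ω) = -2πi·ΣRes):
  Res_{z = - \frac{i}{5}} g(z) = \frac{125 i e^{- \frac{\omega}{5}}}{416}
  Res_{z = - 5 i} g(z) = - \frac{5 i e^{- 5 \omega}}{416}
  F(ω) = -2πi·ΣRes = - \frac{5 \pi e^{- 5 \omega}}{208} + \frac{125 \pi e^{- \frac{\omega}{5}}}{208}

Case ω < 0 (upper half-plane, counterclockwise contour ⇒ F(ω) = +2πi·ΣRes):
  Res_{z = \frac{i}{5}} g(z) = - \frac{125 i e^{\frac{\omega}{5}}}{416}
  Res_{z = 5 i} g(z) = \frac{5 i e^{5 \omega}}{416}
  F(ω) = 2πi·ΣRes = \frac{5 \pi \left(25 e^{\frac{\omega}{5}} - e^{5 \omega}\right)}{208}

Both cases combine into a single formula in |ω|:

F(ω) = - \frac{5 \pi e^{- 5 \left|{\omega}\right|}}{208} + \frac{125 \pi e^{- \frac{\left|{\omega}\right|}{5}}}{208}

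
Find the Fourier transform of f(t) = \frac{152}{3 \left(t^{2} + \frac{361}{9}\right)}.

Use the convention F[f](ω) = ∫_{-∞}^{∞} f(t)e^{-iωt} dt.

F(ω) = 8 \pi e^{- \frac{19 \left|{\omega}\right|}{3}}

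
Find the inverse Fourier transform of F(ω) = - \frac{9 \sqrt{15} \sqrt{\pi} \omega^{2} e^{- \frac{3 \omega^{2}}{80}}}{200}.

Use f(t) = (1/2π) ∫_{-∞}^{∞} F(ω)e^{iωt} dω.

f(t) = 3 \left(\frac{80 t^{2}}{3} - 2\right) e^{- \frac{20 t^{2}}{3}}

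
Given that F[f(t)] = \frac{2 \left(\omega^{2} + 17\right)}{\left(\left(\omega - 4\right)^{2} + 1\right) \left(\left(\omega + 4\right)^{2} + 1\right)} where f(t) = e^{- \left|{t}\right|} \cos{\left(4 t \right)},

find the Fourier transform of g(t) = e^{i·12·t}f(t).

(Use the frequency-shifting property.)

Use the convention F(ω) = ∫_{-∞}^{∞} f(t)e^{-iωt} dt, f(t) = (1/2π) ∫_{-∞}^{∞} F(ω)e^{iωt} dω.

F[g](ω) = \frac{2 \left(\left(\omega - 12\right)^{2} + 17\right)}{\left(\left(\omega - 16\right)^{2} + 1\right) \left(\left(\omega - 8\right)^{2} + 1\right)}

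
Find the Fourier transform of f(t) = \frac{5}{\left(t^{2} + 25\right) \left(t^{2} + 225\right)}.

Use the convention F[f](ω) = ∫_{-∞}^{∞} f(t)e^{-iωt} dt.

F(ω) = \frac{\pi \left(3 e^{10 \left|{\omega}\right|} - 1\right) e^{- 15 \left|{\omega}\right|}}{600}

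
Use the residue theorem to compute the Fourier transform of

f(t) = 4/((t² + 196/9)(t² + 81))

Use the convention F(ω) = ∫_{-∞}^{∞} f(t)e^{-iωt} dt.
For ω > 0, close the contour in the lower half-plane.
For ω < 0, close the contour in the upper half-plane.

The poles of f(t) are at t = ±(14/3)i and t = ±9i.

Let g(z) = f(z)e^{-iωz}; for large |z| the factor e^{-iωz} decays in the lower half-plane when ω > 0 and in the upper half-plane when ω < 0.

Case ω > 0 (lower half-plane, clockwise contour ⇒ F(ω) = -2πi·ΣRes):
  Res_{z = - \frac{14 i}{3}} g(z) = \frac{27 i e^{- \frac{14 \omega}{3}}}{3731}
  Res_{z = - 9 i} g(z) = - \frac{2 i e^{- 9 \omega}}{533}
  F(ω) = -2πi·ΣRes = - \frac{4 \pi e^{- 9 \omega}}{533} + \frac{54 \pi e^{- \frac{14 \omega}{3}}}{3731}

Case ω < 0 (upper half-plane, counterclockwise contour ⇒ F(ω) = +2πi·ΣRes):
  Res_{z = \frac{14 i}{3}} g(z) = - \frac{27 i e^{\frac{14 \omega}{3}}}{3731}
  Res_{z = 9 i} g(z) = \frac{2 i e^{9 \omega}}{533}
  F(ω) = 2πi·ΣRes = \frac{2 \pi \left(27 e^{\frac{14 \omega}{3}} - 14 e^{9 \omega}\right)}{3731}

Both cases combine into a single formula in |ω|:

F(ω) = - \frac{4 \pi e^{- 9 \left|{\omega}\right|}}{533} + \frac{54 \pi e^{- \frac{14 \left|{\omega}\right|}{3}}}{3731}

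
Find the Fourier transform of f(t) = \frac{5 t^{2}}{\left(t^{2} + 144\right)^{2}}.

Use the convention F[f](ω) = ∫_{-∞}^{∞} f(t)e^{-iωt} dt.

F(ω) = \frac{5 \pi \left(1 - 12 \left|{\omega}\right|\right) e^{- 12 \left|{\omega}\right|}}{24}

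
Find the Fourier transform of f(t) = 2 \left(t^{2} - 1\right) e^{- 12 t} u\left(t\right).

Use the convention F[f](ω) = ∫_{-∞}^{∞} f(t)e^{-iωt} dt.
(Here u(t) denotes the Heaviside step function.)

F(ω) = \frac{2 \left(2 i \omega - \left(i \omega + 12\right)^{3} + 24\right)}{\left(i \omega + 12\right)^{4}}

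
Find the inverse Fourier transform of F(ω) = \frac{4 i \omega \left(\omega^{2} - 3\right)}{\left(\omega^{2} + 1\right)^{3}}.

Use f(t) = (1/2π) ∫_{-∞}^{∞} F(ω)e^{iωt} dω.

f(t) = t e^{- \left|{t}\right|} \left|{t}\right|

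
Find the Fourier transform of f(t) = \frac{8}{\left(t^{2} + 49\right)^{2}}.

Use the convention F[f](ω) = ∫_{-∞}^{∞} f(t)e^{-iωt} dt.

F(ω) = \frac{4 \pi \left(7 \left|{\omega}\right| + 1\right) e^{- 7 \left|{\omega}\right|}}{343}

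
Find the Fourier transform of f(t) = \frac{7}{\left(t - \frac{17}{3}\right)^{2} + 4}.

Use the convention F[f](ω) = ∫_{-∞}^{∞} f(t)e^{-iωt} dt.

F(ω) = \frac{7 \pi e^{- \frac{17 i \omega}{3} - 2 \left|{\omega}\right|}}{2}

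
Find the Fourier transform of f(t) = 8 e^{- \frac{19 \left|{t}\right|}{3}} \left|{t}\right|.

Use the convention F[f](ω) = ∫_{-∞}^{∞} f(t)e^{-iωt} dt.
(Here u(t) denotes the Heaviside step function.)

F(ω) = \frac{144 \left(361 - 9 \omega^{2}\right)}{\left(9 \omega^{2} + 361\right)^{2}}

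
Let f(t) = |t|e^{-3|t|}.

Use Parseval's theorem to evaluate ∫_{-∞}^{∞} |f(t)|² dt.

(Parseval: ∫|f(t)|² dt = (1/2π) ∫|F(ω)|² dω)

∫|f(t)|² dt = \frac{1}{54}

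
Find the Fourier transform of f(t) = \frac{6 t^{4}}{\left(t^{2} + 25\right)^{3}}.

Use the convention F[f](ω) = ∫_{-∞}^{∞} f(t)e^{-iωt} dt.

F(ω) = \frac{3 \pi \left(25 \omega^{2} - 25 \left|{\omega}\right| + 3\right) e^{- 5 \left|{\omega}\right|}}{20}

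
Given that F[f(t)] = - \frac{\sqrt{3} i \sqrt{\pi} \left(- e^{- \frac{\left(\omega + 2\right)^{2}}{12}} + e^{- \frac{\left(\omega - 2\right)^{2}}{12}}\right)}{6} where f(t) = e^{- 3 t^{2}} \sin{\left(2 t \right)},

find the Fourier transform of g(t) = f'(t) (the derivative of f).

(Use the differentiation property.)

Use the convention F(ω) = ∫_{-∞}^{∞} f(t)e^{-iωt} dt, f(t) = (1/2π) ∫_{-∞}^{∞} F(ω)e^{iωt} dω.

F[g](ω) = \frac{\sqrt{3} \sqrt{\pi} \omega \left(e^{\frac{2 \omega}{3}} - 1\right) e^{- \frac{\omega^{2}}{12} - \frac{\omega}{3} - \frac{1}{3}}}{6}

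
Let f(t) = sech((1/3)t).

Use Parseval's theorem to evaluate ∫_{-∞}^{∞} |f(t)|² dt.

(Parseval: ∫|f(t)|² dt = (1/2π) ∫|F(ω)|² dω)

∫|f(t)|² dt = 6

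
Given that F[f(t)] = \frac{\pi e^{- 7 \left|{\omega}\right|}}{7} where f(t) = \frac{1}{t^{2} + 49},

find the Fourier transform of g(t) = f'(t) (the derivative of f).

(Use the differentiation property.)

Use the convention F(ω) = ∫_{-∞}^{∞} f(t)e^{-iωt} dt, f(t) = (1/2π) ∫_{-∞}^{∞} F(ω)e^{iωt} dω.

F[g](ω) = \frac{i \pi \omega e^{- 7 \left|{\omega}\right|}}{7}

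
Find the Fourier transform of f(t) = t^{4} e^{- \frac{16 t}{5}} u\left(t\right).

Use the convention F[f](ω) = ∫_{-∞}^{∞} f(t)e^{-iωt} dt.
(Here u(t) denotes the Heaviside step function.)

F(ω) = \frac{75000}{\left(5 i \omega + 16\right)^{5}}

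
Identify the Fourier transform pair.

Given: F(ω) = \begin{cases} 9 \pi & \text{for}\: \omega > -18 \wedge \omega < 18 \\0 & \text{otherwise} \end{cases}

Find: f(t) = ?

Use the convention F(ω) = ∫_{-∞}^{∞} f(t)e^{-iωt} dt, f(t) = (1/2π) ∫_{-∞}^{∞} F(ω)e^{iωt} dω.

f(t) = \frac{9 \sin{\left(18 t \right)}}{t}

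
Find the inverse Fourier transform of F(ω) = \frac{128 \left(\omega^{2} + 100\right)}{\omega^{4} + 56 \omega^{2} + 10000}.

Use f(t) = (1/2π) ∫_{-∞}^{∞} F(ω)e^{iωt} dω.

f(t) = 8 e^{- 8 \left|{t}\right|} \cos{\left(6 \left|{t}\right| \right)}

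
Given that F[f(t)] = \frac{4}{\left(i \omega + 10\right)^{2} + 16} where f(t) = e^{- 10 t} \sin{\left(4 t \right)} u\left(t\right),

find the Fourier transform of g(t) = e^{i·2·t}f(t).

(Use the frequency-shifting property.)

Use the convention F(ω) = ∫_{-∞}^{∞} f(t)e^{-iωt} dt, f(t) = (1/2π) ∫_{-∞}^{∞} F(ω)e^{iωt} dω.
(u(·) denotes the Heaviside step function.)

F[g](ω) = \frac{4}{\left(i \left(\omega - 2\right) + 10\right)^{2} + 16}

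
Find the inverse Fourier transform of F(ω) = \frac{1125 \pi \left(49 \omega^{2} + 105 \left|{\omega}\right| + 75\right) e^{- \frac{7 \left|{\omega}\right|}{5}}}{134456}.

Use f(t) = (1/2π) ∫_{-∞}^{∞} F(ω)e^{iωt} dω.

f(t) = \frac{9}{\left(t^{2} + \frac{49}{25}\right)^{3}}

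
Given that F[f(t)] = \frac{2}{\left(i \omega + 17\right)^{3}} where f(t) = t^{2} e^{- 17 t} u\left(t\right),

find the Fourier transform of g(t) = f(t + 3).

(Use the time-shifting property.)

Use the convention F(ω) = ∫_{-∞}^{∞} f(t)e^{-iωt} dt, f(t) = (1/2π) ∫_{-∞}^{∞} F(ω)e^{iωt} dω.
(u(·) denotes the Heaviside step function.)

F[g](ω) = \frac{2 e^{3 i \omega}}{\left(i \omega + 17\right)^{3}}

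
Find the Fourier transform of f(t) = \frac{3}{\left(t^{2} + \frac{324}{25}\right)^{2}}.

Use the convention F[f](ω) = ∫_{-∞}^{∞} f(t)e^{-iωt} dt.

F(ω) = \frac{25 \pi \left(18 \left|{\omega}\right| + 5\right) e^{- \frac{18 \left|{\omega}\right|}{5}}}{3888}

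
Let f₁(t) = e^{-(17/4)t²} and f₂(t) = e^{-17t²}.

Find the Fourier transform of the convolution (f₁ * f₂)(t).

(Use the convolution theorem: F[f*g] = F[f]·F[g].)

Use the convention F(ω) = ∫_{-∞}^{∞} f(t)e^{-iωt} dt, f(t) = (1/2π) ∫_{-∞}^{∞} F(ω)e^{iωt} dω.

F[f₁*f₂](ω) = \frac{2 \pi e^{- \frac{5 \omega^{2}}{68}}}{17}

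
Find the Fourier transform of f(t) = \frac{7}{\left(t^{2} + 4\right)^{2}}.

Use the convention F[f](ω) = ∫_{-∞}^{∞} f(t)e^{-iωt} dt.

F(ω) = \frac{7 \pi \left(2 \left|{\omega}\right| + 1\right) e^{- 2 \left|{\omega}\right|}}{16}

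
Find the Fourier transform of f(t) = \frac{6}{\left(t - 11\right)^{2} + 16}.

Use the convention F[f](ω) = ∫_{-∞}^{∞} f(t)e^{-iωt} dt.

F(ω) = \frac{3 \pi e^{- 11 i \omega - 4 \left|{\omega}\right|}}{2}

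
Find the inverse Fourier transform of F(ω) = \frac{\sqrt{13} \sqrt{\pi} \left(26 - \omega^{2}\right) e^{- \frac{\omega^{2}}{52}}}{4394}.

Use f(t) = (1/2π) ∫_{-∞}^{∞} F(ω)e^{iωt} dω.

f(t) = 2 t^{2} e^{- 13 t^{2}}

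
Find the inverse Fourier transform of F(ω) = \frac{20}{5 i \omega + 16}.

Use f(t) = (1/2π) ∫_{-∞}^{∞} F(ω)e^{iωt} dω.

f(t) = 4 e^{- \frac{16 t}{5}} u\left(t\right)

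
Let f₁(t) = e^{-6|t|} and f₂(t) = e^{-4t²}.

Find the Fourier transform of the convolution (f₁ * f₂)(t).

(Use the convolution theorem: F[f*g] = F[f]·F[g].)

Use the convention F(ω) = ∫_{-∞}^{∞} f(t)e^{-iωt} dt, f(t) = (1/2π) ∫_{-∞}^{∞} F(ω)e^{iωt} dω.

F[f₁*f₂](ω) = \frac{6 \sqrt{\pi} e^{- \frac{\omega^{2}}{16}}}{\omega^{2} + 36}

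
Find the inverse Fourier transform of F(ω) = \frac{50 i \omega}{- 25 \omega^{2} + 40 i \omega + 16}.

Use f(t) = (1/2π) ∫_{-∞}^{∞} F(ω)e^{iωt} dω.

f(t) = 2 \left(1 - \frac{4 t}{5}\right) e^{- \frac{4 t}{5}} u\left(t\right)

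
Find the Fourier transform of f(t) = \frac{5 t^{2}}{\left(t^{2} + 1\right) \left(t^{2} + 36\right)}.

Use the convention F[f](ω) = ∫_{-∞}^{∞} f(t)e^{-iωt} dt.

F(ω) = \frac{\pi \left(6 - e^{5 \left|{\omega}\right|}\right) e^{- 6 \left|{\omega}\right|}}{7}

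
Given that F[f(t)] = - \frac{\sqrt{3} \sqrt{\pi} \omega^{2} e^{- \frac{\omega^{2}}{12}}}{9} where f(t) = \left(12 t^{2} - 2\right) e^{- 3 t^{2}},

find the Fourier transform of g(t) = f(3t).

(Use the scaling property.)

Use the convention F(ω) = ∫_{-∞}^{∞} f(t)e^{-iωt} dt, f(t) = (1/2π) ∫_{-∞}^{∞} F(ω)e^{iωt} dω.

F[g](ω) = - \frac{\sqrt{3} \sqrt{\pi} \omega^{2} e^{- \frac{\omega^{2}}{108}}}{243}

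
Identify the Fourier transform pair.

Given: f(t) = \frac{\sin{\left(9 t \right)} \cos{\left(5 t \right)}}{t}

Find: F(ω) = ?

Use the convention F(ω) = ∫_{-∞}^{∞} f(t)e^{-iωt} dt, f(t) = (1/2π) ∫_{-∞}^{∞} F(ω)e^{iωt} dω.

F(ω) = \begin{cases} \pi & \text{for}\: \omega > -4 \wedge \omega < 4 \\\frac{\pi}{2} & \text{for}\: \omega > -14 \wedge \omega < 14 \\0 & \text{otherwise} \end{cases}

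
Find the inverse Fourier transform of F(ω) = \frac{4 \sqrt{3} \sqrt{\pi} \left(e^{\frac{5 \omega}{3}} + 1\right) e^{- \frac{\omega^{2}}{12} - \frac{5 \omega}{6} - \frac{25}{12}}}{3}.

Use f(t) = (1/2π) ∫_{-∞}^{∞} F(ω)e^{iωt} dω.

f(t) = 8 e^{- 3 t^{2}} \cos{\left(5 t \right)}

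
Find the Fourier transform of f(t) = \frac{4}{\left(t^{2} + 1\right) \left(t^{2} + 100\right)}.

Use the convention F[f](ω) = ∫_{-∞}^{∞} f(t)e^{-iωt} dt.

F(ω) = \frac{2 \pi \left(10 e^{9 \left|{\omega}\right|} - 1\right) e^{- 10 \left|{\omega}\right|}}{495}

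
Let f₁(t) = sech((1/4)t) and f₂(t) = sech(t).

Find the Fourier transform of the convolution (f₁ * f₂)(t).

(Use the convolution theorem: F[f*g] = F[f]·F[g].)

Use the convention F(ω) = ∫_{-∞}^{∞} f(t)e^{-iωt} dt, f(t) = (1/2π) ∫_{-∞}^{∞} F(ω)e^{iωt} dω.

F[f₁*f₂](ω) = \frac{4 \pi^{2}}{\cosh{\left(\frac{\pi \omega}{2} \right)} \cosh{\left(2 \pi \omega \right)}}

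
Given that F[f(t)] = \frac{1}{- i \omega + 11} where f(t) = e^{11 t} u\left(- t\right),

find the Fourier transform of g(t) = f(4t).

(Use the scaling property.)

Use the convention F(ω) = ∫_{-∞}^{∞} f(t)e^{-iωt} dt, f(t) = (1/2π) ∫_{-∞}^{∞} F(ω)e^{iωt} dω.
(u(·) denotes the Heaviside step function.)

F[g](ω) = \frac{i}{\omega + 44 i}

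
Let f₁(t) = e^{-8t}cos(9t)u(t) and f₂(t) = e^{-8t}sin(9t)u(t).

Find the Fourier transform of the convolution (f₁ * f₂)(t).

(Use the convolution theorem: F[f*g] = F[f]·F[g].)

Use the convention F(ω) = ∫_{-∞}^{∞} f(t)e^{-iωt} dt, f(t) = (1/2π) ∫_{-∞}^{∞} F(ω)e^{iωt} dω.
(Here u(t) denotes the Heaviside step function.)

F[f₁*f₂](ω) = \frac{9 \left(i \omega + 8\right)}{\left(\left(i \omega + 8\right)^{2} + 81\right)^{2}}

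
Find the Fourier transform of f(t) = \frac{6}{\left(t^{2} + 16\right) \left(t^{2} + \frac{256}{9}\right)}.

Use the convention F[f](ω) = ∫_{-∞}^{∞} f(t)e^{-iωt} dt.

F(ω) = \frac{27 \pi e^{- 4 \left|{\omega}\right|}}{224} - \frac{81 \pi e^{- \frac{16 \left|{\omega}\right|}{3}}}{896}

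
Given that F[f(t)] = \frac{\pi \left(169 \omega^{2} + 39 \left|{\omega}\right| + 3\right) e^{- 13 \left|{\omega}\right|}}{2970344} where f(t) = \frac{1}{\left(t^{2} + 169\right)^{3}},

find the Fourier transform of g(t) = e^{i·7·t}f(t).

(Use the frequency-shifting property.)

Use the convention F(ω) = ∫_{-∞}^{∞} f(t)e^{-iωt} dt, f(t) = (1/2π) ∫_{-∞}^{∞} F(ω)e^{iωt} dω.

F[g](ω) = \frac{\pi \left(169 \left(\omega - 7\right)^{2} + 39 \left|{\omega - 7}\right| + 3\right) e^{- 13 \left|{\omega - 7}\right|}}{2970344}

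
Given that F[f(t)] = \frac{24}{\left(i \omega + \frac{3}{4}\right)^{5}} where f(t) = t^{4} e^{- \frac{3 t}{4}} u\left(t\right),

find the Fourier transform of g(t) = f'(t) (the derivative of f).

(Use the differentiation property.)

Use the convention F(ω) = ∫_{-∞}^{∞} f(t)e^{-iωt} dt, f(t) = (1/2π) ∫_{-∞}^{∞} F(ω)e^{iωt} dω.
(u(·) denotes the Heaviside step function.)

F[g](ω) = \frac{24576 i \omega}{\left(4 i \omega + 3\right)^{5}}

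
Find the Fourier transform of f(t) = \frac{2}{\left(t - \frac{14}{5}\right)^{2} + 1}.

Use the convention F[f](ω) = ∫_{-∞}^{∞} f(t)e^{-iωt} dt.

F(ω) = 2 \pi e^{- \frac{14 i \omega}{5} - \left|{\omega}\right|}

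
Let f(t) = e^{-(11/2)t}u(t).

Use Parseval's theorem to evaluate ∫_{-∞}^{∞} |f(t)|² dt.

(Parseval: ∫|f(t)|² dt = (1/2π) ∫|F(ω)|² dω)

∫|f(t)|² dt = \frac{1}{11}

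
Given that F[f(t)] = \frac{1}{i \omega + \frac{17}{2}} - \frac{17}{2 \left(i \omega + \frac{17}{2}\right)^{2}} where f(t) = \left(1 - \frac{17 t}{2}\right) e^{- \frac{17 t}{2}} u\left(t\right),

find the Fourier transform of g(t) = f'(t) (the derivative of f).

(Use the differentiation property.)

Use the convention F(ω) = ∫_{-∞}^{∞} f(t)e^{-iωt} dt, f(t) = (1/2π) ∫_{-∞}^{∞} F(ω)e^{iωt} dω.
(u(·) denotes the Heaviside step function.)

F[g](ω) = \frac{4 \omega^{2}}{4 \omega^{2} - 68 i \omega - 289}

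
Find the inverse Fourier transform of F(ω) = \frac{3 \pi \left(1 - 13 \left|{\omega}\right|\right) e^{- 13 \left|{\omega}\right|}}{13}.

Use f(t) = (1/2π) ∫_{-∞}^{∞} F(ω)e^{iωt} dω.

f(t) = \frac{6 t^{2}}{\left(t^{2} + 169\right)^{2}}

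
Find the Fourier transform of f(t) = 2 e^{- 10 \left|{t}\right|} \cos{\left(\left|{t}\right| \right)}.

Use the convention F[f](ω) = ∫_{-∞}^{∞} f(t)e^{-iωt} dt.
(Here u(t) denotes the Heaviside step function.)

F(ω) = \frac{40 \left(\omega^{2} + 101\right)}{\omega^{4} + 198 \omega^{2} + 10201}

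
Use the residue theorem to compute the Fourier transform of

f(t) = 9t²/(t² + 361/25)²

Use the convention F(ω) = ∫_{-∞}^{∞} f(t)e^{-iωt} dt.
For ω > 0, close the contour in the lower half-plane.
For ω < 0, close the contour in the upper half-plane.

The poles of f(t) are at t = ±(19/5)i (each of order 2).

Let g(z) = f(z)e^{-iωz}; for large |z| the factor e^{-iωz} decays in the lower half-plane when ω > 0 and in the upper half-plane when ω < 0.

Case ω > 0 (lower half-plane, clockwise contour ⇒ F(ω) = -2πi·ΣRes):
  Res_{z = - \frac{19 i}{5}} g(z) = \frac{9 i \left(5 - 19 \omega\right) e^{- \frac{19 \omega}{5}}}{76} (pole of order 2)
  F(ω) = -2πi·ΣRes = \frac{9 \pi \left(5 - 19 \omega\right) e^{- \frac{19 \omega}{5}}}{38}

Case ω < 0 (upper half-plane, counterclockwise contour ⇒ F(ω) = +2πi·ΣRes):
  Res_{z = \frac{19 i}{5}} g(z) = \frac{9 i \left(- 19 \omega - 5\right) e^{\frac{19 \omega}{5}}}{76} (pole of order 2)
  F(ω) = 2πi·ΣRes = \frac{9 \pi \left(19 \omega + 5\right) e^{\frac{19 \omega}{5}}}{38}

Both cases combine into a single formula in |ω|:

F(ω) = \frac{9 \pi \left(5 - 19 \left|{\omega}\right|\right) e^{- \frac{19 \left|{\omega}\right|}{5}}}{38}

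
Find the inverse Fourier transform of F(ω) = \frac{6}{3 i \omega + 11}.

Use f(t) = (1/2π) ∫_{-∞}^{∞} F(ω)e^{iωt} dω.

f(t) = 2 e^{- \frac{11 t}{3}} u\left(t\right)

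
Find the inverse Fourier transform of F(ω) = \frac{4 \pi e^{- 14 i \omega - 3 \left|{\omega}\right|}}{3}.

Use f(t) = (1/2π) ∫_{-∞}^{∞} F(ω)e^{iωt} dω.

f(t) = \frac{4}{\left(t - 14\right)^{2} + 9}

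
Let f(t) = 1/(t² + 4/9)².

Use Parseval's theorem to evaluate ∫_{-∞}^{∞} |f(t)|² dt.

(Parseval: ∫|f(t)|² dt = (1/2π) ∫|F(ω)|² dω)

∫|f(t)|² dt = \frac{10935 \pi}{2048}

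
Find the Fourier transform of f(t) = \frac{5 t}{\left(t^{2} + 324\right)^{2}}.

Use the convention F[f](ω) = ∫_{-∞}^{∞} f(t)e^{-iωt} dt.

F(ω) = - \frac{5 i \pi \omega e^{- 18 \left|{\omega}\right|}}{36}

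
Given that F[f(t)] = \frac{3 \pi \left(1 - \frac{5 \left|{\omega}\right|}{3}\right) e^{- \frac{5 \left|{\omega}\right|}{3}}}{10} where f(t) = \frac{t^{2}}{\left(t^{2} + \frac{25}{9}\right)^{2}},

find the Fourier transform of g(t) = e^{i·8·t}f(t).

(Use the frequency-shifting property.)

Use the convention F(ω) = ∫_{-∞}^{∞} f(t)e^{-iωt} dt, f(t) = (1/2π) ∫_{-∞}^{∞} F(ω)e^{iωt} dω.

F[g](ω) = \frac{\pi \left(3 - 5 \left|{\omega - 8}\right|\right) e^{- \frac{5 \left|{\omega - 8}\right|}{3}}}{10}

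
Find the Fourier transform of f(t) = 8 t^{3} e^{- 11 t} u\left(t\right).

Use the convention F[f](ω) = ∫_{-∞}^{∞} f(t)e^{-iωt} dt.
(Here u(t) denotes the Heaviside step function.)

F(ω) = \frac{48}{\left(i \omega + 11\right)^{4}}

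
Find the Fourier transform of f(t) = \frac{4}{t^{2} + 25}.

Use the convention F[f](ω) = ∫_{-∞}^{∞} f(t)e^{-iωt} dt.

F(ω) = \frac{4 \pi e^{- 5 \left|{\omega}\right|}}{5}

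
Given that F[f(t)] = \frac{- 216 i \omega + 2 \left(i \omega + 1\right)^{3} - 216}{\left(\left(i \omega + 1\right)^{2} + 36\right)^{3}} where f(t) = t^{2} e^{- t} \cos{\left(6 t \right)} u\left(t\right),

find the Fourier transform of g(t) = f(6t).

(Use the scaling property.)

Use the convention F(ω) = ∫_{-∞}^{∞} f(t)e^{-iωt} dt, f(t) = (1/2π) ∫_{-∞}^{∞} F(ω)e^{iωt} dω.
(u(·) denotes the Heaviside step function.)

F[g](ω) = \frac{72 \left(- 3888 i \omega + \left(i \omega + 6\right)^{3} - 23328\right)}{\left(\left(i \omega + 6\right)^{2} + 1296\right)^{3}}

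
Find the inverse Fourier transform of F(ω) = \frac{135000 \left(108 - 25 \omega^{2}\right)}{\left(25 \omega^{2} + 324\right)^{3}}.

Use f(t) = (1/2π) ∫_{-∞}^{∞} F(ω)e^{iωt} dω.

f(t) = 5 t^{2} e^{- \frac{18 \left|{t}\right|}{5}}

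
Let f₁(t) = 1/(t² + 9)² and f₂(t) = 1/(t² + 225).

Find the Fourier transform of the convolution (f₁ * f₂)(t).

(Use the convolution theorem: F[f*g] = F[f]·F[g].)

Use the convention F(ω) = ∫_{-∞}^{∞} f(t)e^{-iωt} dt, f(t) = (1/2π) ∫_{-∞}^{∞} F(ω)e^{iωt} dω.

F[f₁*f₂](ω) = \frac{\pi^{2} \left(3 \left|{\omega}\right| + 1\right) e^{- 18 \left|{\omega}\right|}}{810}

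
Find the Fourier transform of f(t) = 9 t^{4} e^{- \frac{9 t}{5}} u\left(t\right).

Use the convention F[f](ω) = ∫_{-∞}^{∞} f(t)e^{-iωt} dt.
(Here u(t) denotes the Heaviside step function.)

F(ω) = \frac{675000}{\left(5 i \omega + 9\right)^{5}}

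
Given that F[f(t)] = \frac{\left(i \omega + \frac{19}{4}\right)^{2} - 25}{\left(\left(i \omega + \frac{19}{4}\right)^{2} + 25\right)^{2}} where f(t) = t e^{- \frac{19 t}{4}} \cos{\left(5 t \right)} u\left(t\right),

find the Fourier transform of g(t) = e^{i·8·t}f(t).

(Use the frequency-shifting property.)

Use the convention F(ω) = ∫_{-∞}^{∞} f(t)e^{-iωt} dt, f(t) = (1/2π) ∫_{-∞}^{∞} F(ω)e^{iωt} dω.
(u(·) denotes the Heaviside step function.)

F[g](ω) = \frac{16 \left(\left(4 i \left(\omega - 8\right) + 19\right)^{2} - 400\right)}{\left(\left(4 i \left(\omega - 8\right) + 19\right)^{2} + 400\right)^{2}}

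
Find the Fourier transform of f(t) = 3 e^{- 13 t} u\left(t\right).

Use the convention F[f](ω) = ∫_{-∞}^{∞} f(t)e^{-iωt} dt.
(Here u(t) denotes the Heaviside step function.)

F(ω) = \frac{3}{i \omega + 13}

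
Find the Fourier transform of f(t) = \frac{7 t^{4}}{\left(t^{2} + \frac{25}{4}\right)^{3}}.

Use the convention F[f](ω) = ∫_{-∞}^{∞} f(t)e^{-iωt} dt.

F(ω) = \frac{7 \pi \left(25 \omega^{2} - 50 \left|{\omega}\right| + 12\right) e^{- \frac{5 \left|{\omega}\right|}{2}}}{80}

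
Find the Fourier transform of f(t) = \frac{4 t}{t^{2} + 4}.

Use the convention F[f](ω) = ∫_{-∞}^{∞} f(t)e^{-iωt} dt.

F(ω) = - 4 i \pi e^{- 2 \left|{\omega}\right|} \operatorname{sign}{\left(\omega \right)}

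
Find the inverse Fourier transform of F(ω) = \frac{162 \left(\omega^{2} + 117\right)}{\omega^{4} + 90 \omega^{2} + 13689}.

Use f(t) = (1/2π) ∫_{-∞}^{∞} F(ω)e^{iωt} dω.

f(t) = 9 e^{- 9 \left|{t}\right|} \cos{\left(6 \left|{t}\right| \right)}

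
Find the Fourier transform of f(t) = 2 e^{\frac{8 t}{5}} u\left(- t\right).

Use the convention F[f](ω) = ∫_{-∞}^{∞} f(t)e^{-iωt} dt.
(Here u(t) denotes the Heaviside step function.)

F(ω) = - \frac{10}{5 i \omega - 8}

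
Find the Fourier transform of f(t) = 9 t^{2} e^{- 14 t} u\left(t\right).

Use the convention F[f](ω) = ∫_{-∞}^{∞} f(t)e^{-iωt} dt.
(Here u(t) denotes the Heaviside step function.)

F(ω) = \frac{18}{\left(i \omega + 14\right)^{3}}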